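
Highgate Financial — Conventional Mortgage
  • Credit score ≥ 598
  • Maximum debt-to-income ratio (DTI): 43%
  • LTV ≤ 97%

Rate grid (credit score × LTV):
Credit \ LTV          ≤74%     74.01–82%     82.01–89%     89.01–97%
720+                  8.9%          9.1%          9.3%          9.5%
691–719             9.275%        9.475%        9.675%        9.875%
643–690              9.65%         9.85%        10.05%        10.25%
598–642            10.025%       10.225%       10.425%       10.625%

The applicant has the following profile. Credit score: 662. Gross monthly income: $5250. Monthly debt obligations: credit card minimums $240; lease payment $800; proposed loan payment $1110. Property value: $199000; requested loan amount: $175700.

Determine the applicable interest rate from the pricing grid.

Credit score 662 ≥ 598; Total monthly debts = (240 + 800 + 1,110) = 2,150. DTI: 2,150 ÷ 5,250 = 41%, within the 43% cap
LTV: 175,700 ÷ 199,000 = 88.3%, within 97% cap
Score 662 is in the 643–690 band; LTV 88.3% is in the 82.01–89% band → 10.05%.

10.05%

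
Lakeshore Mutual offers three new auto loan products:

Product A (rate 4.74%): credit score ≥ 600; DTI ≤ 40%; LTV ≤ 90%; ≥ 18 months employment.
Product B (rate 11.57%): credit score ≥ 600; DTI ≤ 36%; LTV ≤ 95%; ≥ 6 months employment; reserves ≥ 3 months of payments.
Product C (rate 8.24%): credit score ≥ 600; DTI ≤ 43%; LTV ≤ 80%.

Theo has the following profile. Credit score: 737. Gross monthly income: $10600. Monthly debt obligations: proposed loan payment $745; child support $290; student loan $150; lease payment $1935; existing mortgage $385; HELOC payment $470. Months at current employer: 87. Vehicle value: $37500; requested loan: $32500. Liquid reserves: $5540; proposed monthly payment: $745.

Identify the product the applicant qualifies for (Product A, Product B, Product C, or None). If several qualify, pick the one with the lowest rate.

Product A

Total debts = (745 + 290 + 150 + 1,935 + 385 + 470) = 3,975; DTI = 3,975/10,600 = 37.5%.
LTV = 32,500/37,500 = 86.7%.
Reserves = 5,540/745 = 7.4 months.
Product A: score 737 ≥ 600; DTI 37.5% ≤ 40%; LTV 86.7% ≤ 90%; employment 87 ≥ 18 mo → qualifies.
Product B: score 737 ≥ 600; DTI 37.5% > 36%; LTV 86.7% ≤ 95%; employment 87 ≥ 6 mo; reserves 7.4 ≥ 3 mo → does not qualify.
Product C: score 737 ≥ 600; DTI 37.5% ≤ 43%; LTV 86.7% > 80% → does not qualify.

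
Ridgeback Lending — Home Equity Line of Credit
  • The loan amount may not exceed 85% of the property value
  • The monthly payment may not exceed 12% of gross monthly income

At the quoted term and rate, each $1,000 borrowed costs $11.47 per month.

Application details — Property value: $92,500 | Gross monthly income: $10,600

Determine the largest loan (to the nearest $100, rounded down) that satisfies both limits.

$78,600

Payment cap: 12% × $10,600 = $1,272/month.
At $11.47 per $1,000, that supports 1,272/11.47 × 1,000 ≈ $110,897 → $110,800.
LTV cap: 85% × $92,500 = $78,625 → $78,600.
Binding constraint: loan-to-value.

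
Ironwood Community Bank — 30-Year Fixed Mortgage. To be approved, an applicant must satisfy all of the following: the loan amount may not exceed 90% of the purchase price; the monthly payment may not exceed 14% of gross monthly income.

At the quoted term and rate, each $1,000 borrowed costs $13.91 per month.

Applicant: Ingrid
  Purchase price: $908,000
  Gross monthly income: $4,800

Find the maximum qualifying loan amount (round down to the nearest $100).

$48,300

Payment cap: 14% × $4,800 = $672/month.
At $13.91 per $1,000, that supports 672/13.91 × 1,000 ≈ $48,310 → $48,300.
LTV cap: 90% × $908,000 = $817,200 → $817,200.
Binding constraint: payment-to-income.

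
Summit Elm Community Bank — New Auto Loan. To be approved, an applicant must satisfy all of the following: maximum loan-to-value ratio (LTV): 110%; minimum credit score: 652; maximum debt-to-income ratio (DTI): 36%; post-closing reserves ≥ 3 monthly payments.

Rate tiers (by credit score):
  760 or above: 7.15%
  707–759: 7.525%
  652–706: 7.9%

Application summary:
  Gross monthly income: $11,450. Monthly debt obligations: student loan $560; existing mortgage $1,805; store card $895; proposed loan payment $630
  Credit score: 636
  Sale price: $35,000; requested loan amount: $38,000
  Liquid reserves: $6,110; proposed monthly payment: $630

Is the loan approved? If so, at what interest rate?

Denied

Credit score 636 < 652 (below minimum)
Total monthly debts = (560 + 1,805 + 895 + 630) = 3,890. Debt-to-income = 3,890/11,450 = 34% — meets 36% limit
LTV: 38,000 ÷ 35,000 = 108.6%, within 110% cap
Liquid reserves cover 6,110/630 = 9.7 months — ≥ 3 required
Not all requirements met → denied.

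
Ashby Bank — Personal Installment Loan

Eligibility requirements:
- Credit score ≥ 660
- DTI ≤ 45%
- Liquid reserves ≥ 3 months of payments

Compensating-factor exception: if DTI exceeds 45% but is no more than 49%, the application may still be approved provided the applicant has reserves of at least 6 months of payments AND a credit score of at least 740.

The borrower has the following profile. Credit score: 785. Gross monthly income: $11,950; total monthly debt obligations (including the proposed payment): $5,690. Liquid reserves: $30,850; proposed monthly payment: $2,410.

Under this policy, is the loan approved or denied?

Approved

Credit score 785 ≥ 660 (meets base)
DTI = 5,690/11,950 = 47.6% > 45% — standard DTI limit exceeded.
Liquid reserves cover 30,850/2,410 = 12.8 months — ≥ 3 required
47.6% falls in the override range (45%–49%), so the compensating-factor test applies.
Reserves 12.8 ≥ 6 months; credit score 785 ≥ 740.
Both compensating conditions met → exception applies.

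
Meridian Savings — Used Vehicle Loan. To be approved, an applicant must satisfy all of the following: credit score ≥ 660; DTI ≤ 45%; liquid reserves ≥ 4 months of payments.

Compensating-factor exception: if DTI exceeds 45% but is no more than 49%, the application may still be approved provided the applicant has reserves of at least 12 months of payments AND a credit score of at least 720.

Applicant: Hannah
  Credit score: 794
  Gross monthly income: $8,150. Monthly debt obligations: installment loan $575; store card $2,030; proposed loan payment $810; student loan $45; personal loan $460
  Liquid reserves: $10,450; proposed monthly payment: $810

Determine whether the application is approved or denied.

Credit score 794 ≥ 660 (meets base)
Total debts = (575 + 2,030 + 810 + 45 + 460) = 3,920. DTI: 3,920 ÷ 8,150 = 48.1%, over the 45% base limit.
Reserves = 10,450/810 = 12.9 months ≥ 4
48.1% falls in the override range (45%–49%), so the compensating-factor test applies.
Reserves 12.9 ≥ 12 months; credit score 794 ≥ 720.
Both compensating conditions met → exception applies.

Approved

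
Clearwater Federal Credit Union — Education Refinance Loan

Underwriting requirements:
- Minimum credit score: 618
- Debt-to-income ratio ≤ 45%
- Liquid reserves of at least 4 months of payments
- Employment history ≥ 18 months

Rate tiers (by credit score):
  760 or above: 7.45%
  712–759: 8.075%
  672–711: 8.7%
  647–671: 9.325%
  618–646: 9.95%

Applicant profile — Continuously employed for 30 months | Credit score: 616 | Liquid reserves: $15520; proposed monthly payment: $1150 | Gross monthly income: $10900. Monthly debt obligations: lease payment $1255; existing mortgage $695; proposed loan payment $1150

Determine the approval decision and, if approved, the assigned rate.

Denied

Credit score 616 < 618 (below minimum)
Employment 30 ≥ 18 months
Liquid reserves cover 15,520/1,150 = 13.5 months — ≥ 4 required
Total monthly debts = (1,255 + 695 + 1,150) = 3,100. DTI = 3,100/10,900 = 28.4% ≤ 45%
Not all requirements met → denied.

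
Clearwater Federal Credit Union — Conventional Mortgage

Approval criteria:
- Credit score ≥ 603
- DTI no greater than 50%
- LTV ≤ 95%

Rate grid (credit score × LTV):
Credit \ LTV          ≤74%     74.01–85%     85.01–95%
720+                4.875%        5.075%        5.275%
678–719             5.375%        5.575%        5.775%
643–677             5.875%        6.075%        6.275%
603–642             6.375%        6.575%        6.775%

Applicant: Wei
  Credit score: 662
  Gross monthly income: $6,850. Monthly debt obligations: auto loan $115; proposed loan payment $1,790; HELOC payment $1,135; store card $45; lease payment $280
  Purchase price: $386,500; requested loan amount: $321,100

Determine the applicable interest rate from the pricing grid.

Credit score 662 ≥ 603; Total monthly debts = (115 + 1,790 + 1,135 + 45 + 280) = 3,365. DTI = 3,365/6,850 = 49.1% ≤ 50%
LTV: 321,100 ÷ 386,500 = 83.1%, within 95% cap
Row: 662 falls in 643–677. Column: 83.1% falls in 74.01–85%. Rate = 6.075%.

6.075%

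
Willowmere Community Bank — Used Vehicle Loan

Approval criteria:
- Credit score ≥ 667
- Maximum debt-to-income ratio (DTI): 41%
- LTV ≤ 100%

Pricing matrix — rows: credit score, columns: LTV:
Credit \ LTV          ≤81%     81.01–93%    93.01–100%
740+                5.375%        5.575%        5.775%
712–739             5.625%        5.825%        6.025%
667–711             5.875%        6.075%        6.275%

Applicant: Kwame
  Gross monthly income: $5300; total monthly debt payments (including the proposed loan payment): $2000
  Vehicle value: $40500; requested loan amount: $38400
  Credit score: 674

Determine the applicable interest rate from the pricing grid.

6.275%

Credit score 674 ≥ 667; DTI: 2,000 ÷ 5,300 = 37.7%, within the 41% cap
Loan-to-value = 38,400/40,500 = 94.8% — pass (100% max)
Credit 674 → row 667–711; LTV 94.8% → column 93.01–100%. Grid cell → 6.275%.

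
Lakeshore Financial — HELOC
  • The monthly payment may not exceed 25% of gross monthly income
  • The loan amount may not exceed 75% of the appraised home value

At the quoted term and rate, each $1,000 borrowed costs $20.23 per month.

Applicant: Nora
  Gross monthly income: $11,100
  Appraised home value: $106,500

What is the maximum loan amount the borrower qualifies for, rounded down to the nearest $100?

$79,800

Payment cap: 25% × $11,100 = $2,775/month.
At $20.23 per $1,000, that supports 2,775/20.23 × 1,000 ≈ $137,172 → $137,100.
LTV cap: 75% × $106,500 = $79,875 → $79,800.
Binding constraint: loan-to-value.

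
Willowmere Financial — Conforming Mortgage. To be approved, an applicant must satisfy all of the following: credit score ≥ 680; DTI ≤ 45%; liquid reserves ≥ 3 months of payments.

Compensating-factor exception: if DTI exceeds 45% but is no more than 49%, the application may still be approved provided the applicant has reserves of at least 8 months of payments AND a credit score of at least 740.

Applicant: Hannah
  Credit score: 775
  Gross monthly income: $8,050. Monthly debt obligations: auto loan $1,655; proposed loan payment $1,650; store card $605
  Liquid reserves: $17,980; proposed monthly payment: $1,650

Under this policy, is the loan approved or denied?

Credit score 775 ≥ 680 (meets base)
Total debts = (1,655 + 1,650 + 605) = 3,910. DTI = 3,910/8,050 = 48.6% > 45% — standard DTI limit exceeded.
Liquid reserves cover 17,980/1,650 = 10.9 months — ≥ 3 required
48.6% falls in the override range (45%–49%), so the compensating-factor test applies.
Reserves 10.9 ≥ 8 months; credit score 775 ≥ 740.
Both compensating conditions met → exception applies.

Approved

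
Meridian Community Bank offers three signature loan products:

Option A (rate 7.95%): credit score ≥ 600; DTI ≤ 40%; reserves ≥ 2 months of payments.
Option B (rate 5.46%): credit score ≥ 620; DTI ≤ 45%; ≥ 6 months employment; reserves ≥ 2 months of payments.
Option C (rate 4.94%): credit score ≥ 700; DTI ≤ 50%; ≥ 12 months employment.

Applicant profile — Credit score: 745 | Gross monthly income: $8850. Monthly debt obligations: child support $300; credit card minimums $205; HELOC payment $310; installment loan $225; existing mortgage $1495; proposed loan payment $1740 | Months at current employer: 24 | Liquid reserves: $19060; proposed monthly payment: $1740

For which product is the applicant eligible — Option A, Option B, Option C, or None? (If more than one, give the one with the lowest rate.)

Total debts = (300 + 205 + 310 + 225 + 1,495 + 1,740) = 4,275; DTI = 4,275/8,850 = 48.3%.
Reserves = 19,060/1,740 = 11.0 months.
Option A: score 745 ≥ 600; DTI 48.3% > 40%; reserves 11.0 ≥ 2 mo → does not qualify.
Option B: score 745 ≥ 620; DTI 48.3% > 45%; employment 24 ≥ 6 mo; reserves 11.0 ≥ 2 mo → does not qualify.
Option C: score 745 ≥ 700; DTI 48.3% ≤ 50%; employment 24 ≥ 12 mo → qualifies.

Option C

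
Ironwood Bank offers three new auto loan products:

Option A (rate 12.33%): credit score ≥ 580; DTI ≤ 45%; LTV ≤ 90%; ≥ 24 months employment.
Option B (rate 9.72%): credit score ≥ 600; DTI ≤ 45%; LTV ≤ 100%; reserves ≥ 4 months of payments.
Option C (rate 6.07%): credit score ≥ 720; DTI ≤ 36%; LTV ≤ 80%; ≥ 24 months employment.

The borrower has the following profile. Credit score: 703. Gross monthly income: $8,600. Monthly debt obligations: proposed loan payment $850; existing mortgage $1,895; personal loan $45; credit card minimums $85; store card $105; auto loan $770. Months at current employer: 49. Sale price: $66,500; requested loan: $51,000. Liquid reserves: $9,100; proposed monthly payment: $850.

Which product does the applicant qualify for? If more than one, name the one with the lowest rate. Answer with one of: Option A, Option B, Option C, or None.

Total debts = (850 + 1,895 + 45 + 85 + 105 + 770) = 3,750; DTI = 3,750/8,600 = 43.6%.
LTV = 51,000/66,500 = 76.7%.
Reserves = 9,100/850 = 10.7 months.
Option A: score 703 ≥ 580; DTI 43.6% ≤ 45%; LTV 76.7% ≤ 90%; employment 49 ≥ 24 mo → qualifies.
Option B: score 703 ≥ 600; DTI 43.6% ≤ 45%; LTV 76.7% ≤ 100%; reserves 10.7 ≥ 4 mo → qualifies.
Option C: score 703 < 720; DTI 43.6% > 36%; LTV 76.7% ≤ 80%; employment 49 ≥ 24 mo → does not qualify.
Qualifying: Option A, Option B. Lowest rate is 9.72% → Option B.

Option B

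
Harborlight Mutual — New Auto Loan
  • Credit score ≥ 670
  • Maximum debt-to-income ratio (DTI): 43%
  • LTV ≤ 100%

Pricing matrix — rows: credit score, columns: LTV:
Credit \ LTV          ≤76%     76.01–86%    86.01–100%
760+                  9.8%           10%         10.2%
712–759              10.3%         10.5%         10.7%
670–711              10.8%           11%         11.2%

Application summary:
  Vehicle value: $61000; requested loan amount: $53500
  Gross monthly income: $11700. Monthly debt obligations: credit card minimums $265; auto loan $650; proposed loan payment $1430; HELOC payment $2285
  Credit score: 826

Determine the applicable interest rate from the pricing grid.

Credit score 826 ≥ 670; Total monthly debts = (265 + 650 + 1,430 + 2,285) = 4,630. DTI = 4,630/11,700 = 39.6% ≤ 43%
LTV = 53,500/61,000 = 87.7% ≤ 100%
Score 826 is in the 760+ band; LTV 87.7% is in the 86.01–100% band → 10.2%.

10.2%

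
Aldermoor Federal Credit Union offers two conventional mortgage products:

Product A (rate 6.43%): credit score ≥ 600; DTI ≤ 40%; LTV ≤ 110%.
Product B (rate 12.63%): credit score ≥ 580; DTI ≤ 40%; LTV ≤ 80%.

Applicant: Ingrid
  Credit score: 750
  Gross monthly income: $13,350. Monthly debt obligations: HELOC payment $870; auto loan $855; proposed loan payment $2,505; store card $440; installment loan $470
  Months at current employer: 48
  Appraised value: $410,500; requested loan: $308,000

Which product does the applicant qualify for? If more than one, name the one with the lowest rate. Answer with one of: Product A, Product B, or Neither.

Total debts = (870 + 855 + 2,505 + 440 + 470) = 5,140; DTI = 5,140/13,350 = 38.5%.
LTV = 308,000/410,500 = 75%.
Product A: score 750 ≥ 600; DTI 38.5% ≤ 40%; LTV 75% ≤ 110% → qualifies.
Product B: score 750 ≥ 580; DTI 38.5% ≤ 40%; LTV 75% ≤ 80% → qualifies.
Qualifying: Product A, Product B. Lowest rate is 6.43% → Product A.

Product A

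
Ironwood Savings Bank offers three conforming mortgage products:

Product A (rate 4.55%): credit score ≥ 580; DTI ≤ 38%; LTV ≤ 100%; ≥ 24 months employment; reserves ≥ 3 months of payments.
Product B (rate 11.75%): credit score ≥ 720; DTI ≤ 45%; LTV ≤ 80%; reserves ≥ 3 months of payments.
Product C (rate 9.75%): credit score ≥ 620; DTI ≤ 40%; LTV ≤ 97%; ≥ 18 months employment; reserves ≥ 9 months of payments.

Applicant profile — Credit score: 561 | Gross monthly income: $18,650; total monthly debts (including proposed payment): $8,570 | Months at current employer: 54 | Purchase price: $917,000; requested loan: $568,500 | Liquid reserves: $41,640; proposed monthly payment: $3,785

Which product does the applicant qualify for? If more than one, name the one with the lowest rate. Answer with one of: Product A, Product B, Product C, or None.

DTI = 8,570/18,650 = 46%.
LTV = 568,500/917,000 = 62%.
Reserves = 41,640/3,785 = 11.0 months.
Product A: score 561 < 580; DTI 46% > 38%; LTV 62% ≤ 100%; employment 54 ≥ 24 mo; reserves 11.0 ≥ 3 mo → does not qualify.
Product B: score 561 < 720; DTI 46% > 45%; LTV 62% ≤ 80%; reserves 11.0 ≥ 3 mo → does not qualify.
Product C: score 561 < 620; DTI 46% > 40%; LTV 62% ≤ 97%; employment 54 ≥ 18 mo; reserves 11.0 ≥ 9 mo → does not qualify.

None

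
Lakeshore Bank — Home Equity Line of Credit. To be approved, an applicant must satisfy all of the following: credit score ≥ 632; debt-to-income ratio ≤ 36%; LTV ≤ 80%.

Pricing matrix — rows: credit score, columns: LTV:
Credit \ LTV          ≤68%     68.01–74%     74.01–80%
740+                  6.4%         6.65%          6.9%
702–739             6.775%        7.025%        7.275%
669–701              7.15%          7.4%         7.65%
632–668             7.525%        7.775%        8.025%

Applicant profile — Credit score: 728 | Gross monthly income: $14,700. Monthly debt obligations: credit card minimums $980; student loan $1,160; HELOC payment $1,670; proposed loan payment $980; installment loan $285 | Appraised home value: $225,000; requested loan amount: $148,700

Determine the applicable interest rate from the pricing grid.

Credit score 728 ≥ 632; Total monthly debts = (980 + 1,160 + 1,670 + 980 + 285) = 5,075. Debt-to-income = 5,075/14,700 = 34.5% — meets 36% limit
LTV: 148,700 ÷ 225,000 = 66.1%, within 80% cap
Credit 728 → row 702–739; LTV 66.1% → column ≤68%. Grid cell → 6.775%.

6.775%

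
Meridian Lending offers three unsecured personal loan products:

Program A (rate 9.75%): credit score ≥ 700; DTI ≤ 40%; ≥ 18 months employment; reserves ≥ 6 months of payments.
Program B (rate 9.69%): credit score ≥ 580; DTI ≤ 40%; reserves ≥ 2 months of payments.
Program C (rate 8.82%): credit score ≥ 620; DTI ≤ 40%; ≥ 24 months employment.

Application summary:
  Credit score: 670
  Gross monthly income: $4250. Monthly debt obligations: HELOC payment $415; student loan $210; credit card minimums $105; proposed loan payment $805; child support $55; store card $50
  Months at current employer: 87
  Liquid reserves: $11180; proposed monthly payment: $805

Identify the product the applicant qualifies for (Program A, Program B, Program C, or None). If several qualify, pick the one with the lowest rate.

Total debts = (415 + 210 + 105 + 805 + 55 + 50) = 1,640; DTI = 1,640/4,250 = 38.6%.
Reserves = 11,180/805 = 13.9 months.
Program A: score 670 < 700; DTI 38.6% ≤ 40%; employment 87 ≥ 18 mo; reserves 13.9 ≥ 6 mo → does not qualify.
Program B: score 670 ≥ 580; DTI 38.6% ≤ 40%; reserves 13.9 ≥ 2 mo → qualifies.
Program C: score 670 ≥ 620; DTI 38.6% ≤ 40%; employment 87 ≥ 24 mo → qualifies.
Qualifying: Program B, Program C. Lowest rate is 8.82% → Program C.

Program C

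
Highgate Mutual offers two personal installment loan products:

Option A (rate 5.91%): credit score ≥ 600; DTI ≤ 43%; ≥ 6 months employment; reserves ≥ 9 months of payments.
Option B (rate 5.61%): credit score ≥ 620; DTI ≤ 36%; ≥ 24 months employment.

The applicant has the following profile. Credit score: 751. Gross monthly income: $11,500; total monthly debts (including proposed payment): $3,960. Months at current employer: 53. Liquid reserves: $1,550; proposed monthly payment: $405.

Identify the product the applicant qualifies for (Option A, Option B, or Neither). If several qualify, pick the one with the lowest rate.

DTI = 3,960/11,500 = 34.4%.
Reserves = 1,550/405 = 3.8 months.
Option A: score 751 ≥ 600; DTI 34.4% ≤ 43%; employment 53 ≥ 6 mo; reserves 3.8 < 9 mo → does not qualify.
Option B: score 751 ≥ 620; DTI 34.4% ≤ 36%; employment 53 ≥ 24 mo → qualifies.

Option B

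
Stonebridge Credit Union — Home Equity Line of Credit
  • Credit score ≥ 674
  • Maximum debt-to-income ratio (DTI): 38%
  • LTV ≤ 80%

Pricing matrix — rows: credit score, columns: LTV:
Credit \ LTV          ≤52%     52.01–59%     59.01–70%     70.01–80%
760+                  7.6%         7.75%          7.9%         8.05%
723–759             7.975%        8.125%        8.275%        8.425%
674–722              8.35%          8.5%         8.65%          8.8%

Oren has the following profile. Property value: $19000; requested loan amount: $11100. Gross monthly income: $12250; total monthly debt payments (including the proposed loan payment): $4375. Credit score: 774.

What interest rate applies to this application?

Credit score 774 ≥ 674; DTI = 4,375/12,250 = 35.7% ≤ 38%
LTV = 11,100/19,000 = 58.4% ≤ 80%
Row: 774 falls in 760+. Column: 58.4% falls in 52.01–59%. Rate = 7.75%.

7.75%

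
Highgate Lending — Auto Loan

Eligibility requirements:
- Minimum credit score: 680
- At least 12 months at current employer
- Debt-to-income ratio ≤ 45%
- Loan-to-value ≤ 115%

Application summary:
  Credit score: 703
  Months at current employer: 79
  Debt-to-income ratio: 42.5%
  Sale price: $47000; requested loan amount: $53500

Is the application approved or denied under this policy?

Approved

Credit score 703 ≥ 680 (meets)
Employment 79 ≥ 12 months
DTI 42.5% is within the 45% limit
LTV: 53,500 ÷ 47,000 = 113.8%, within 115% cap
All criteria satisfied.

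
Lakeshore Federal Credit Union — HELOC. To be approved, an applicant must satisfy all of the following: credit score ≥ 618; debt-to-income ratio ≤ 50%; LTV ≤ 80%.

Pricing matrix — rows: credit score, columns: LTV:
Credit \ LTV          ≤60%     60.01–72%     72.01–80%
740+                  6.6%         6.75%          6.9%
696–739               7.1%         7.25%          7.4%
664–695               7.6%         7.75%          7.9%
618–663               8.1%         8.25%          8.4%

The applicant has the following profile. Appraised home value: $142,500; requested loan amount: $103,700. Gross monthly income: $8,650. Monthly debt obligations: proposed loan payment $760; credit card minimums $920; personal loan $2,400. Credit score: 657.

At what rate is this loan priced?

Credit score 657 ≥ 618; Total monthly debts = (760 + 920 + 2,400) = 4,080. DTI = 4,080/8,650 = 47.2% ≤ 50%
LTV: 103,700 ÷ 142,500 = 72.8%, within 80% cap
Score 657 is in the 618–663 band; LTV 72.8% is in the 72.01–80% band → 8.4%.

8.4%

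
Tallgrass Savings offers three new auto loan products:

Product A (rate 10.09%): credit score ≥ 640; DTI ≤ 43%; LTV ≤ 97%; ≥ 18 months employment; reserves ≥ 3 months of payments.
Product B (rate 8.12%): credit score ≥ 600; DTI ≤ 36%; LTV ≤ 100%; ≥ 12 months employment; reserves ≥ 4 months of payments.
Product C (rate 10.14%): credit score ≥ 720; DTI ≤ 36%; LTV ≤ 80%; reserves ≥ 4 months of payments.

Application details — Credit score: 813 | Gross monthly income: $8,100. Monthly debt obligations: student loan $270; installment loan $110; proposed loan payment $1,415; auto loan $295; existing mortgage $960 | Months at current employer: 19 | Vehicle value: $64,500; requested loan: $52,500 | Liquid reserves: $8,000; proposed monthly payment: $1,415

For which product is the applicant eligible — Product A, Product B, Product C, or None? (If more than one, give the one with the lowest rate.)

Total debts = (270 + 110 + 1,415 + 295 + 960) = 3,050; DTI = 3,050/8,100 = 37.7%.
LTV = 52,500/64,500 = 81.4%.
Reserves = 8,000/1,415 = 5.7 months.
Product A: score 813 ≥ 640; DTI 37.7% ≤ 43%; LTV 81.4% ≤ 97%; employment 19 ≥ 18 mo; reserves 5.7 ≥ 3 mo → qualifies.
Product B: score 813 ≥ 600; DTI 37.7% > 36%; LTV 81.4% ≤ 100%; employment 19 ≥ 12 mo; reserves 5.7 ≥ 4 mo → does not qualify.
Product C: score 813 ≥ 720; DTI 37.7% > 36%; LTV 81.4% > 80%; reserves 5.7 ≥ 4 mo → does not qualify.

Product A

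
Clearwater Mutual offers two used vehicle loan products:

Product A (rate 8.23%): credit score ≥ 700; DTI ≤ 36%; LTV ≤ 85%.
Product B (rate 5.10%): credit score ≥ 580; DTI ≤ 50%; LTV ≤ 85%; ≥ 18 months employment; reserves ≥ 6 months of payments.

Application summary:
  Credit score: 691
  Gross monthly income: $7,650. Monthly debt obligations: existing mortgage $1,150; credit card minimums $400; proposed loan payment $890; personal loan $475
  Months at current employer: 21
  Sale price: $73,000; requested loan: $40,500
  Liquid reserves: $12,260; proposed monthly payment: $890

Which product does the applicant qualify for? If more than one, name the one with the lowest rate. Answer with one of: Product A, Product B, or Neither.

Total debts = (1,150 + 400 + 890 + 475) = 2,915; DTI = 2,915/7,650 = 38.1%.
LTV = 40,500/73,000 = 55.5%.
Reserves = 12,260/890 = 13.8 months.
Product A: score 691 < 700; DTI 38.1% > 36%; LTV 55.5% ≤ 85% → does not qualify.
Product B: score 691 ≥ 580; DTI 38.1% ≤ 50%; LTV 55.5% ≤ 85%; employment 21 ≥ 18 mo; reserves 13.8 ≥ 6 mo → qualifies.

Product B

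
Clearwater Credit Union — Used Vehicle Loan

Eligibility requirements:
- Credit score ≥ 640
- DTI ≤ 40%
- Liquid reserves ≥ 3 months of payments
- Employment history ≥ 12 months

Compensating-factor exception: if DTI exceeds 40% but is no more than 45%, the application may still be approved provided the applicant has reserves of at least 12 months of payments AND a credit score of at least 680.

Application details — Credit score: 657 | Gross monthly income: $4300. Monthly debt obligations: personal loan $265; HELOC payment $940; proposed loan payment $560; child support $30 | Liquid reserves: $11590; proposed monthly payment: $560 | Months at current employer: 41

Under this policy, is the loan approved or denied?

Credit score 657 ≥ 640 (meets base)
Total debts = (265 + 940 + 560 + 30) = 1,795. DTI = 1,795/4,300 = 41.7% > 40% — standard DTI limit exceeded.
Liquid reserves cover 11,590/560 = 20.7 months — ≥ 3 required
Employment 41 ≥ 12 months
41.7% falls in the override range (40%–45%), so the compensating-factor test applies.
Reserves 20.7 ≥ 12 months; credit score 657 < 680.
Compensating-factor requirement not fully met.

Denied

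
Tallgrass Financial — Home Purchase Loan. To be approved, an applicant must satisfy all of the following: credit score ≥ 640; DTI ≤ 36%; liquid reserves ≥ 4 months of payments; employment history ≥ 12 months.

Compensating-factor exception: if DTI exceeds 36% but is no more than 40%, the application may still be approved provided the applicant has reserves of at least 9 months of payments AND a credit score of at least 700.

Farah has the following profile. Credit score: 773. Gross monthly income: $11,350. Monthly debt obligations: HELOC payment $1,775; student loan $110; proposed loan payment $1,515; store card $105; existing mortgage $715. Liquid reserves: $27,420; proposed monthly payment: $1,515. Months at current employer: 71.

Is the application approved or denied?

Approved

Credit score 773 ≥ 640 (meets base)
Total debts = (1,775 + 110 + 1,515 + 105 + 715) = 4,220. DTI: 4,220 ÷ 11,350 = 37.2%, over the 36% base limit.
Liquid reserves cover 27,420/1,515 = 18.1 months — ≥ 4 required
Employment 71 ≥ 12 months
DTI 37.2% is within the 36%–40% exception band; checking compensating factors.
Override check — reserves: 18.1 mo (ok); score: 773 (ok).
Both override conditions satisfied; DTI exception granted.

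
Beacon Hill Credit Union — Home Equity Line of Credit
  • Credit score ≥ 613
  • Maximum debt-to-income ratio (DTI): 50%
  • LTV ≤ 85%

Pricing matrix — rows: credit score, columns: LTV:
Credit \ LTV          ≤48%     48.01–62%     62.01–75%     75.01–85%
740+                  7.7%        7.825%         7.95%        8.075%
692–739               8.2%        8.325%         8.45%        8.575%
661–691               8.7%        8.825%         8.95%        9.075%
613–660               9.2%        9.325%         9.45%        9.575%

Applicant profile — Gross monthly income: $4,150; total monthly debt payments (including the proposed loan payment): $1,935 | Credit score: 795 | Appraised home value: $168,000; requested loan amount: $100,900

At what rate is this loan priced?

Credit score 795 ≥ 613; Debt-to-income = 1,935/4,150 = 46.6% — meets 50% limit
LTV: 100,900 ÷ 168,000 = 60.1%, within 85% cap
Row: 795 falls in 740+. Column: 60.1% falls in 48.01–62%. Rate = 7.825%.

7.825%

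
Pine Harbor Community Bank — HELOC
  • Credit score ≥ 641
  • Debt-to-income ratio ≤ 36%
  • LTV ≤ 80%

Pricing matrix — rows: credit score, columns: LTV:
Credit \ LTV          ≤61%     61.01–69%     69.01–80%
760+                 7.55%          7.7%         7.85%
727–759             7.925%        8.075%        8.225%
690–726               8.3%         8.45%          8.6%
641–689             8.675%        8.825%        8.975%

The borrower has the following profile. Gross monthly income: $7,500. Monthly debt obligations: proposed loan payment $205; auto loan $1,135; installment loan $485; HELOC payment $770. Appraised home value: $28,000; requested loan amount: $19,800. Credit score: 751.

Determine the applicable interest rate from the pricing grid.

Credit score 751 ≥ 641; Total monthly debts = (205 + 1,135 + 485 + 770) = 2,595. Debt-to-income = 2,595/7,500 = 34.6% — meets 36% limit
LTV: 19,800 ÷ 28,000 = 70.7%, within 80% cap
Credit 751 → row 727–759; LTV 70.7% → column 69.01–80%. Grid cell → 8.225%.

8.225%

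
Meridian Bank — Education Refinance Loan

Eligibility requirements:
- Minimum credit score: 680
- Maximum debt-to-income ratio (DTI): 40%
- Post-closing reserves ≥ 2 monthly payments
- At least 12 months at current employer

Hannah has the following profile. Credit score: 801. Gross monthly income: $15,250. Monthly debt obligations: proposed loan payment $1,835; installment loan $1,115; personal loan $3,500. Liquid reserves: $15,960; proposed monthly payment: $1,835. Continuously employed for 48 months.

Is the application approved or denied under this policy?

Denied

Credit score 801 ≥ 680 (meets)
Total monthly debts = (1,835 + 1,115 + 3,500) = 6,450. DTI = 6,450/15,250 = 42.3% > 40%
Reserves = 15,960/1,835 = 8.7 months ≥ 2
Employment 48 ≥ 12 months
Fails on DTI.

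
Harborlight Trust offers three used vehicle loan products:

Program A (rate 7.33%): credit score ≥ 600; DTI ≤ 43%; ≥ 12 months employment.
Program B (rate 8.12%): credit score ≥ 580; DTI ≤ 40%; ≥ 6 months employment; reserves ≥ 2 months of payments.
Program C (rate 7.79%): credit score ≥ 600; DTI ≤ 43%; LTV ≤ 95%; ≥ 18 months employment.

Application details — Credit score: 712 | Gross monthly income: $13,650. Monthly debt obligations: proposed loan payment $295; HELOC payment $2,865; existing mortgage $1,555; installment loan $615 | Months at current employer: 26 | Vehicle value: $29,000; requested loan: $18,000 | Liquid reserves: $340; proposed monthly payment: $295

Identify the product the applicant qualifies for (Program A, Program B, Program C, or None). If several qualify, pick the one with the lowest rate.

Total debts = (295 + 2,865 + 1,555 + 615) = 5,330; DTI = 5,330/13,650 = 39%.
LTV = 18,000/29,000 = 62.1%.
Reserves = 340/295 = 1.2 months.
Program A: score 712 ≥ 600; DTI 39% ≤ 43%; employment 26 ≥ 12 mo → qualifies.
Program B: score 712 ≥ 580; DTI 39% ≤ 40%; employment 26 ≥ 6 mo; reserves 1.2 < 2 mo → does not qualify.
Program C: score 712 ≥ 600; DTI 39% ≤ 43%; LTV 62.1% ≤ 95%; employment 26 ≥ 18 mo → qualifies.
Qualifying: Program A, Program C. Lowest rate is 7.33% → Program A.

Program A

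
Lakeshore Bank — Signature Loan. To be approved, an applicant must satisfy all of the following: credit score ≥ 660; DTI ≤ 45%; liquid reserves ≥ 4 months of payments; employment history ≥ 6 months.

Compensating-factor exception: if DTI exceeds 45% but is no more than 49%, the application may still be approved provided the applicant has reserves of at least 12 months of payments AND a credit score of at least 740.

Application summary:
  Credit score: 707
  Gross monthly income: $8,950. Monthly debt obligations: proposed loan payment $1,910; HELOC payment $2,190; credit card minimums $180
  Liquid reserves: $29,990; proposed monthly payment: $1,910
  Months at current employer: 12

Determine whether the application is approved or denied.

Denied

Credit score 707 ≥ 660 (meets base)
Total debts = (1,910 + 2,190 + 180) = 4,280. DTI = 4,280/8,950 = 47.8% > 45% — standard DTI limit exceeded.
Reserves: 29,990 ÷ 1,910 = 15.7 months (meets 4-month minimum)
Employment 12 ≥ 6 months
47.8% falls in the override range (45%–49%), so the compensating-factor test applies.
Reserves 15.7 ≥ 12 months; credit score 707 < 740.
Override conditions not both satisfied; exception does not apply.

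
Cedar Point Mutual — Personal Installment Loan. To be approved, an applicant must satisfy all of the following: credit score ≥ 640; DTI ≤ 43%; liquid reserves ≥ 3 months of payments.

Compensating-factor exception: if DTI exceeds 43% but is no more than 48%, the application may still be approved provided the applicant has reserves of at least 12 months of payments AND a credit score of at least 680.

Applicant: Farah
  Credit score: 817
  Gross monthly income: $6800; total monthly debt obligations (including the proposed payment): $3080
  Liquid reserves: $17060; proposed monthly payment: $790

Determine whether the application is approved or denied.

Approved

Credit score 817 ≥ 640 (meets base)
DTI = 3,080/6,800 = 45.3% > 43% — standard DTI limit exceeded.
Liquid reserves cover 17,060/790 = 21.6 months — ≥ 3 required
DTI 45.3% is within the 43%–48% exception band; checking compensating factors.
Reserves 21.6 ≥ 12 months; credit score 817 ≥ 680.
Both compensating conditions met → exception applies.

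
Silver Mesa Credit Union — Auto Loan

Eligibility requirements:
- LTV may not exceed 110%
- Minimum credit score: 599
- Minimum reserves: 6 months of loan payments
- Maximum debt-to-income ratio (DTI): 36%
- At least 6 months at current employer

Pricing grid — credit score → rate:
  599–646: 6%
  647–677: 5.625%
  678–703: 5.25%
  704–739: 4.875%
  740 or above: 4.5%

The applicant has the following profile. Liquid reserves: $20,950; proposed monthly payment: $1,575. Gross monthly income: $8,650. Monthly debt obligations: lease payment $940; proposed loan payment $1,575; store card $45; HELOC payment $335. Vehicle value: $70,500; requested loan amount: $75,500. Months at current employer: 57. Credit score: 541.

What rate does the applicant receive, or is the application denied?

Credit score 541 < 599 (below minimum)
Reserves: 20,950 ÷ 1,575 = 13.3 months (meets 6-month minimum)
Total monthly debts = (940 + 1,575 + 45 + 335) = 2,895. DTI: 2,895 ÷ 8,650 = 33.5%, within the 36% cap
LTV: 75,500 ÷ 70,500 = 107.1%, within 110% cap
Employment 57 ≥ 6 months
Not all requirements met → denied.

Denied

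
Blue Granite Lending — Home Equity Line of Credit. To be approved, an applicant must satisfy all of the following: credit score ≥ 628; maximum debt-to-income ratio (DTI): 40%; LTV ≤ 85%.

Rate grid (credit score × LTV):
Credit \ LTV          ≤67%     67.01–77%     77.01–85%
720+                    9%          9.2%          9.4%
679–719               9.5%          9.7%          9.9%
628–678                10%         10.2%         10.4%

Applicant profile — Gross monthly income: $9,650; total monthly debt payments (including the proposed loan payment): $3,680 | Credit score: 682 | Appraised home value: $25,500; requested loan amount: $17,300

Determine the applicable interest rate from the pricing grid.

9.7%

Credit score 682 ≥ 628; DTI: 3,680 ÷ 9,650 = 38.1%, within the 40% cap
LTV = 17,300/25,500 = 67.8% ≤ 85%
Row: 682 falls in 679–719. Column: 67.8% falls in 67.01–77%. Rate = 9.7%.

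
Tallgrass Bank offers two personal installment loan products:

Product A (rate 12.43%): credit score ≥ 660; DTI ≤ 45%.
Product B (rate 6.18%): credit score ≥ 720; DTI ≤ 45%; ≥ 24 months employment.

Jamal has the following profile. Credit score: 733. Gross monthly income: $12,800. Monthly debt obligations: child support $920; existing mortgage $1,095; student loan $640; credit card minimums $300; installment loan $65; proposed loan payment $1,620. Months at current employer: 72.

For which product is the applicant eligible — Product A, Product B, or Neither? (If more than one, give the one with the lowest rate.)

Total debts = (920 + 1,095 + 640 + 300 + 65 + 1,620) = 4,640; DTI = 4,640/12,800 = 36.2%.
Product A: score 733 ≥ 660; DTI 36.2% ≤ 45% → qualifies.
Product B: score 733 ≥ 720; DTI 36.2% ≤ 45%; employment 72 ≥ 24 mo → qualifies.
Qualifying: Product A, Product B. Lowest rate is 6.18% → Product B.

Product B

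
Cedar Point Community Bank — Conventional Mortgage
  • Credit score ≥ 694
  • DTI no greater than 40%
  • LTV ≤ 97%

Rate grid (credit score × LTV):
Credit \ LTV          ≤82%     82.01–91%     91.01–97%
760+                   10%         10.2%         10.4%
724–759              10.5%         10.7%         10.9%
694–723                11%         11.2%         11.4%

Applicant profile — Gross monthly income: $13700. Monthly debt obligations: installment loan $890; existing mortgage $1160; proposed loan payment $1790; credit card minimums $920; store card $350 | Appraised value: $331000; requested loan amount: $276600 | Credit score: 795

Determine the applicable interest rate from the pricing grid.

10.2%

Credit score 795 ≥ 694; Total monthly debts = (890 + 1,160 + 1,790 + 920 + 350) = 5,110. DTI = 5,110/13,700 = 37.3% ≤ 40%
LTV = 276,600/331,000 = 83.6% ≤ 97%
Credit 795 → row 760+; LTV 83.6% → column 82.01–91%. Grid cell → 10.2%.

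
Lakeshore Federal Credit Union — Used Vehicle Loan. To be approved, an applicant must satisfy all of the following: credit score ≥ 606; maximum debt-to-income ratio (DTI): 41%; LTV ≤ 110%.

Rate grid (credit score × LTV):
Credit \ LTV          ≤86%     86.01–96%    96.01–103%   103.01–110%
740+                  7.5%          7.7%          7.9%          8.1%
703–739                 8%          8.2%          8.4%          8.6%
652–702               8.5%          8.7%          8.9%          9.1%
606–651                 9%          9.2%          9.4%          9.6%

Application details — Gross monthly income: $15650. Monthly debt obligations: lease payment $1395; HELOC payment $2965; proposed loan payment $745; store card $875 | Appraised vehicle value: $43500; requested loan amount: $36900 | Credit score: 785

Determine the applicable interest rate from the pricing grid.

Credit score 785 ≥ 606; Total monthly debts = (1,395 + 2,965 + 745 + 875) = 5,980. Debt-to-income = 5,980/15,650 = 38.2% — meets 41% limit
LTV = 36,900/43,500 = 84.8% ≤ 110%
Credit 785 → row 740+; LTV 84.8% → column ≤86%. Grid cell → 7.5%.

7.5%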